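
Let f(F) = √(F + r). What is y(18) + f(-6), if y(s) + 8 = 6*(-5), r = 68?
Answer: -38 + √62 ≈ -30.126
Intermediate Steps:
y(s) = -38 (y(s) = -8 + 6*(-5) = -8 - 30 = -38)
f(F) = √(68 + F) (f(F) = √(F + 68) = √(68 + F))
y(18) + f(-6) = -38 + √(68 - 6) = -38 + √62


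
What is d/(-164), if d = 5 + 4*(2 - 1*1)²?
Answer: -9/164 ≈ -0.054878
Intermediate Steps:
d = 9 (d = 5 + 4*(2 - 1)² = 5 + 4*1² = 5 + 4*1 = 5 + 4 = 9)
d/(-164) = 9/(-164) = 9*(-1/164) = -9/164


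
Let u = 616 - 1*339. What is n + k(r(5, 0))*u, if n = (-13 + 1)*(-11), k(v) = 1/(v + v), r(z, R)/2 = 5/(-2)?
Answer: 1043/10 ≈ 104.30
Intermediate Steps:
r(z, R) = -5 (r(z, R) = 2*(5/(-2)) = 2*(5*(-1/2)) = 2*(-5/2) = -5)
k(v) = 1/(2*v)
u = 277 (u = 616 - 339 = 277)
n = 132 (n = -12*(-11) = 132)
n + k(r(5, 0))*u = 132 + ((1/2)/(-5))*277 = 132 + ((1/2)*(-1/5))*277 = 132 - 1/10*277 = 132 - 277/10 = 1043/10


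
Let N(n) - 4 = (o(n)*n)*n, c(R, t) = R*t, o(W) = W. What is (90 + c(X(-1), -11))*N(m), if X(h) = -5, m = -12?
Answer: -249980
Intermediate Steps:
N(n) = 4 + n³ (N(n) = 4 + (n*n)*n = 4 + n²*n = 4 + n³)
(90 + c(X(-1), -11))*N(m) = (90 - 5*(-11))*(4 + (-12)³) = (90 + 55)*(4 - 1728) = 145*(-1724) = -249980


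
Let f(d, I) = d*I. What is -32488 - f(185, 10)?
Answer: -34338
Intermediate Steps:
f(d, I) = I*d
-32488 - f(185, 10) = -32488 - 10*185 = -32488 - 1*1850 = -32488 - 1850 = -34338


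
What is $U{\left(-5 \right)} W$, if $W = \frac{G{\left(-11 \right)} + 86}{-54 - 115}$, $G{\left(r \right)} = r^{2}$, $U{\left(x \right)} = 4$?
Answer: $- \frac{828}{169} \approx -4.8994$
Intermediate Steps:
$W = - \frac{207}{169}$ ($W = \frac{\left(-11\right)^{2} + 86}{-54 - 115} = \frac{121 + 86}{-169} = 207 \left(- \frac{1}{169}\right) = - \frac{207}{169} \approx -1.2249$)
$U{\left(-5 \right)} W = 4 \left(- \frac{207}{169}\right) = - \frac{828}{169}$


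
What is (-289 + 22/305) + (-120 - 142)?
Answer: -168033/305 ≈ -550.93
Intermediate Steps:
(-289 + 22/305) + (-120 - 142) = (-289 + 22*(1/305)) - 262 = (-289 + 22/305) - 262 = -88123/305 - 262 = -168033/305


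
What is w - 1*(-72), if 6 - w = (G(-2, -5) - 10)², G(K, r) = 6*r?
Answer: -1522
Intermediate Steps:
w = -1594 (w = 6 - (6*(-5) - 10)² = 6 - (-30 - 10)² = 6 - 1*(-40)² = 6 - 1*1600 = 6 - 1600 = -1594)
w - 1*(-72) = -1594 - 1*(-72) = -1594 + 72 = -1522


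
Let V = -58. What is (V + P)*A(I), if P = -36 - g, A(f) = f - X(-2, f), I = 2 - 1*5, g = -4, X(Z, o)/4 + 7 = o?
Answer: -3330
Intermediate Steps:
X(Z, o) = -28 + 4*o
I = -3 (I = 2 - 5 = -3)
A(f) = 28 - 3*f (A(f) = f - (-28 + 4*f) = f + (28 - 4*f) = 28 - 3*f)
P = -32 (P = -36 - 1*(-4) = -36 + 4 = -32)
(V + P)*A(I) = (-58 - 32)*(28 - 3*(-3)) = -90*(28 + 9) = -90*37 = -3330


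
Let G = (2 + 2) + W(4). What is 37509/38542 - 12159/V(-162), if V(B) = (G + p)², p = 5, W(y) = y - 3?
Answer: -232440639/1927100 ≈ -120.62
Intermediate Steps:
W(y) = -3 + y
G = 5 (G = (2 + 2) + (-3 + 4) = 4 + 1 = 5)
V(B) = 100 (V(B) = (5 + 5)² = 10² = 100)
37509/38542 - 12159/V(-162) = 37509/38542 - 12159/100 = -232440639/1927100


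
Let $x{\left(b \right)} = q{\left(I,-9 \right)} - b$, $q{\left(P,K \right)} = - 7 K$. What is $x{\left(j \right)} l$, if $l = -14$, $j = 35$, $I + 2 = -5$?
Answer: $-392$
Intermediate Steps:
$I = -7$ ($I = -2 - 5 = -7$)
$x{\left(b \right)} = 63 - b$ ($x{\left(b \right)} = \left(-7\right) \left(-9\right) - b = 63 - b$)
$x{\left(j \right)} l = \left(63 - 35\right) \left(-14\right) = 28 \left(-14\right) = -392$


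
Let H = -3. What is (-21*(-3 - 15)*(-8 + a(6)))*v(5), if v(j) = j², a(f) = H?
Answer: -103950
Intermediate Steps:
a(f) = -3
(-21*(-3 - 15)*(-8 + a(6)))*v(5) = -21*(-3 - 15)*(-8 - 3)*5² = -(-378)*(-11)*25 = -21*198*25 = -4158*25 = -103950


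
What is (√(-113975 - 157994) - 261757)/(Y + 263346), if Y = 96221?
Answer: -261757/359567 + I*√271969/359567 ≈ -0.72798 + 0.0014504*I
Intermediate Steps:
(√(-113975 - 157994) - 261757)/(Y + 263346) = (√(-113975 - 157994) - 261757)/(96221 + 263346) = (√(-271969) - 261757)/359567 = (I*√271969 - 261757)*(1/359567) = (-261757 + I*√271969)*(1/359567) = -261757/359567 + I*√271969/359567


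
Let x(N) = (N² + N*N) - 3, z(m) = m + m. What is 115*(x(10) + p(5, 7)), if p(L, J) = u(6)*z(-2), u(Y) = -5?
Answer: 24955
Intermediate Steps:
z(m) = 2*m
x(N) = -3 + 2*N² (x(N) = (N² + N²) - 3 = 2*N² - 3 = -3 + 2*N²)
p(L, J) = 20 (p(L, J) = -10*(-2) = -5*(-4) = 20)
115*(x(10) + p(5, 7)) = 115*((-3 + 2*10²) + 20) = 115*((-3 + 2*100) + 20) = 115*((-3 + 200) + 20) = 115*(197 + 20) = 115*217 = 24955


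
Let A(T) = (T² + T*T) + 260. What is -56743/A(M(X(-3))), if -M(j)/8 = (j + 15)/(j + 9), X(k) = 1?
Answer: -1418575/14692 ≈ -96.554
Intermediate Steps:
M(j) = -8*(15 + j)/(9 + j) (M(j) = -8*(j + 15)/(j + 9) = -8*(15 + j)/(9 + j))
A(T) = 260 + 2*T² (A(T) = (T² + T²) + 260 = 2*T² + 260 = 260 + 2*T²)
-56743/A(M(X(-3))) = -56743/(260 + 2*(8*(-15 - 1*1)/(9 + 1))²) = -56743/(260 + 2*(8*(-15 - 1)/10)²) = -56743/(260 + 2*(8*(⅒)*(-16))²) = -56743/(260 + 2*(-64/5)²) = -56743/(260 + 2*(4096/25)) = -56743/(260 + 8192/25) = -56743/14692/25 = -56743*25/14692 = -1418575/14692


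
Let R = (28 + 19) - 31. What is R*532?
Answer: 8512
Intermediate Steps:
R = 16 (R = 47 - 31 = 16)
R*532 = 16*532 = 8512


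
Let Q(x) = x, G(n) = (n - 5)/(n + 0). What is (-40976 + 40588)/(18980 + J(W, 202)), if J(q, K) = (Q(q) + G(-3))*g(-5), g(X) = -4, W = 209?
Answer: -291/13600 ≈ -0.021397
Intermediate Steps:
G(n) = (-5 + n)/n
J(q, K) = -32/3 - 4*q (J(q, K) = (q + (-5 - 3)/(-3))*(-4) = (q - ⅓*(-8))*(-4) = (q + 8/3)*(-4) = (8/3 + q)*(-4) = -32/3 - 4*q)
(-40976 + 40588)/(18980 + J(W, 202)) = (-40976 + 40588)/(18980 + (-32/3 - 4*209)) = -388/(18980 + (-32/3 - 836)) = -388/(18980 - 2540/3) = -388/54400/3 = -388*3/54400 = -291/13600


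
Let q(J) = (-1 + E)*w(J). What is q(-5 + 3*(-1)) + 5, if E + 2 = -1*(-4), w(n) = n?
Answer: -3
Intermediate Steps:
E = 2 (E = -2 - 1*(-4) = -2 + 4 = 2)
q(J) = J (q(J) = (-1 + 2)*J = 1*J = J)
q(-5 + 3*(-1)) + 5 = (-5 + 3*(-1)) + 5 = (-5 - 3) + 5 = -8 + 5 = -3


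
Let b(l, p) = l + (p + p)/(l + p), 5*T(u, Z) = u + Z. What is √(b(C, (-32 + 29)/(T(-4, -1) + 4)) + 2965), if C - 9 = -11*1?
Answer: √26673/3 ≈ 54.440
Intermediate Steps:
T(u, Z) = Z/5 + u/5 (T(u, Z) = (u + Z)/5 = (Z + u)/5 = Z/5 + u/5)
C = -2 (C = 9 - 11*1 = 9 - 11 = -2)
b(l, p) = l + 2*p/(l + p) (b(l, p) = l + (2*p)/(l + p) = l + 2*p/(l + p))
√(b(C, (-32 + 29)/(T(-4, -1) + 4)) + 2965) = √(((-2)² + 2*((-32 + 29)/(((⅕)*(-1) + (⅕)*(-4)) + 4)) - 2*(-32 + 29)/(((⅕)*(-1) + (⅕)*(-4)) + 4))/(-2 + (-32 + 29)/(((⅕)*(-1) + (⅕)*(-4)) + 4)) + 2965) = √((4 + 2*(-3/((-⅕ - ⅘) + 4)) - (-6)/((-⅕ - ⅘) + 4))/(-2 - 3/((-⅕ - ⅘) + 4)) + 2965) = √((4 + 2*(-3/(-1 + 4)) - (-6)/(-1 + 4))/(-2 - 3/(-1 + 4)) + 2965) = √((4 + 2*(-3/3) - (-6)/3)/(-2 - 3/3) + 2965) = √((4 + 2*(-3*⅓) - (-6)/3)/(-2 - 3*⅓) + 2965) = √((4 + 2*(-1) - 2*(-1))/(-2 - 1) + 2965) = √((4 - 2 + 2)/(-3) + 2965) = √(-⅓*4 + 2965) = √(-4/3 + 2965) = √(8891/3) = √26673/3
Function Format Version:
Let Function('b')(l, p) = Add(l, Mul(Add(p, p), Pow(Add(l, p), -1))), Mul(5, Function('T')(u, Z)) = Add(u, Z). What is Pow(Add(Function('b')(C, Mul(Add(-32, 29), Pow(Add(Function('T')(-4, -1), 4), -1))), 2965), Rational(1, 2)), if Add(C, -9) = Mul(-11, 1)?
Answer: Mul(Rational(1, 3), Pow(26673, Rational(1, 2))) ≈ 54.440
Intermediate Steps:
Function('T')(u, Z) = Add(Mul(Rational(1, 5), Z), Mul(Rational(1, 5), u)) (Function('T')(u, Z) = Mul(Rational(1, 5), Add(u, Z)) = Mul(Rational(1, 5), Add(Z, u)) = Add(Mul(Rational(1, 5), Z), Mul(Rational(1, 5), u)))
C = -2 (C = Add(9, Mul(-11, 1)) = Add(9, -11) = -2)
Function('b')(l, p) = Add(l, Mul(2, p, Pow(Add(l, p), -1))) (Function('b')(l, p) = Add(l, Mul(Mul(2, p), Pow(Add(l, p), -1))) = Add(l, Mul(2, p, Pow(Add(l, p), -1))))
Pow(Add(Function('b')(C, Mul(Add(-32, 29), Pow(Add(Function('T')(-4, -1), 4), -1))), 2965), Rational(1, 2)) = Pow(Add(Mul(Pow(Add(-2, Mul(Add(-32, 29), Pow(Add(Add(Mul(Rational(1, 5), -1), Mul(Rational(1, 5), -4)), 4), -1))), -1), Add(Pow(-2, 2), Mul(2, Mul(Add(-32, 29), Pow(Add(Add(Mul(Rational(1, 5), -1), Mul(Rational(1, 5), -4)), 4), -1))), Mul(-2, Mul(Add(-32, 29), Pow(Add(Add(Mul(Rational(1, 5), -1), Mul(Rational(1, 5), -4)), 4), -1))))), 2965), Rational(1, 2)) = Pow(Add(Mul(Pow(Add(-2, Mul(-3, Pow(Add(Add(Rational(-1, 5), Rational(-4, 5)), 4), -1))), -1), Add(4, Mul(2, Mul(-3, Pow(Add(Add(Rational(-1, 5), Rational(-4, 5)), 4), -1))), Mul(-2, Mul(-3, Pow(Add(Add(Rational(-1, 5), Rational(-4, 5)), 4), -1))))), 2965), Rational(1, 2)) = Pow(Add(Mul(Pow(Add(-2, Mul(-3, Pow(Add(-1, 4), -1))), -1), Add(4, Mul(2, Mul(-3, Pow(Add(-1, 4), -1))), Mul(-2, Mul(-3, Pow(Add(-1, 4), -1))))), 2965), Rational(1, 2)) = Pow(Add(Mul(Pow(Add(-2, Mul(-3, Pow(3, -1))), -1), Add(4, Mul(2, Mul(-3, Pow(3, -1))), Mul(-2, Mul(-3, Pow(3, -1))))), 2965), Rational(1, 2)) = Pow(Add(Mul(Pow(Add(-2, Mul(-3, Rational(1, 3))), -1), Add(4, Mul(2, Mul(-3, Rational(1, 3))), Mul(-2, Mul(-3, Rational(1, 3))))), 2965), Rational(1, 2)) = Pow(Add(Mul(Pow(Add(-2, -1), -1), Add(4, Mul(2, -1), Mul(-2, -1))), 2965), Rational(1, 2)) = Pow(Add(Mul(Pow(-3, -1), Add(4, -2, 2)), 2965), Rational(1, 2)) = Pow(Add(Mul(Rational(-1, 3), 4), 2965), Rational(1, 2)) = Pow(Add(Rational(-4, 3), 2965), Rational(1, 2)) = Pow(Rational(8891, 3), Rational(1, 2)) = Mul(Rational(1, 3), Pow(26673, Rational(1, 2)))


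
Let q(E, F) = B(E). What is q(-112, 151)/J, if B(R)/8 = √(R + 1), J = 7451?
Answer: 8*I*√111/7451 ≈ 0.011312*I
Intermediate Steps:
B(R) = 8*√(1 + R) (B(R) = 8*√(R + 1) = 8*√(1 + R))
q(E, F) = 8*√(1 + E)
q(-112, 151)/J = (8*√(1 - 112))/7451 = (8*√(-111))*(1/7451) = (8*(I*√111))*(1/7451) = (8*I*√111)*(1/7451) = 8*I*√111/7451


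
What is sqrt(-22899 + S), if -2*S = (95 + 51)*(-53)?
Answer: I*sqrt(19030) ≈ 137.95*I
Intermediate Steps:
S = 3869 (S = -(95 + 51)*(-53)/2 = -73*(-53) = -1/2*(-7738) = 3869)
sqrt(-22899 + S) = sqrt(-22899 + 3869) = sqrt(-19030) = I*sqrt(19030)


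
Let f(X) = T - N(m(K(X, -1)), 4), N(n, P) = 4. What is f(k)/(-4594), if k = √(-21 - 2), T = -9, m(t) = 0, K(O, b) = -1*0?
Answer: 13/4594 ≈ 0.0028298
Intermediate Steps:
K(O, b) = 0
k = I*√23 (k = √(-23) = I*√23 ≈ 4.7958*I)
f(X) = -13 (f(X) = -9 - 1*4 = -9 - 4 = -13)
f(k)/(-4594) = -13/(-4594) = -13*(-1/4594) = 13/4594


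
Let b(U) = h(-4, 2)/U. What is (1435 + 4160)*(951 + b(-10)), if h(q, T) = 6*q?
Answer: 5334273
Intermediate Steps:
b(U) = -24/U (b(U) = (6*(-4))/U = -24/U)
(1435 + 4160)*(951 + b(-10)) = (1435 + 4160)*(951 - 24/(-10)) = 5595*(951 - 24*(-⅒)) = 5595*(951 + 12/5) = 5595*(4767/5) = 5334273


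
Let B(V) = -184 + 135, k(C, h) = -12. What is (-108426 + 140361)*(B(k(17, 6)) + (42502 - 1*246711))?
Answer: -6522979230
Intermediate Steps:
B(V) = -49
(-108426 + 140361)*(B(k(17, 6)) + (42502 - 1*246711)) = (-108426 + 140361)*(-49 + (42502 - 1*246711)) = 31935*(-49 + (42502 - 246711)) = 31935*(-49 - 204209) = 31935*(-204258) = -6522979230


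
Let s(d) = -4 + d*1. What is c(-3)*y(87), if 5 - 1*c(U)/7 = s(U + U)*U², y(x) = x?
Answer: 57855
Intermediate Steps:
s(d) = -4 + d
c(U) = 35 - 7*U²*(-4 + 2*U) (c(U) = 35 - 7*(-4 + (U + U))*U² = 35 - 7*(-4 + 2*U)*U² = 35 - 7*U²*(-4 + 2*U))
c(-3)*y(87) = (35 + 14*(-3)²*(2 - 1*(-3)))*87 = (35 + 14*9*(2 + 3))*87 = (35 + 14*9*5)*87 = (35 + 630)*87 = 665*87 = 57855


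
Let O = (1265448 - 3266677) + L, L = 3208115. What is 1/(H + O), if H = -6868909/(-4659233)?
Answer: 4659233/5623169947347 ≈ 8.2858e-7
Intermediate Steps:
H = 6868909/4659233 (H = -6868909*(-1/4659233) = 6868909/4659233 ≈ 1.4743)
O = 1206886 (O = (1265448 - 3266677) + 3208115 = -2001229 + 3208115 = 1206886)
1/(H + O) = 1/(6868909/4659233 + 1206886) = 1/(5623169947347/4659233) = 4659233/5623169947347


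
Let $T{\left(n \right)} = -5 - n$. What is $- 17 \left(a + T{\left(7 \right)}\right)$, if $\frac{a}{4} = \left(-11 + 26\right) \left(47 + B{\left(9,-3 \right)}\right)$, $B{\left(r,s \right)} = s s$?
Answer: $-56916$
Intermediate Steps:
$B{\left(r,s \right)} = s^{2}$
$a = 3360$ ($a = 4 \left(-11 + 26\right) \left(47 + \left(-3\right)^{2}\right) = 4 \cdot 15 \left(47 + 9\right) = 4 \cdot 15 \cdot 56 = 4 \cdot 840 = 3360$)
$- 17 \left(a + T{\left(7 \right)}\right) = - 17 \left(3360 - 12\right) = \left(-17\right) 3348 = -56916$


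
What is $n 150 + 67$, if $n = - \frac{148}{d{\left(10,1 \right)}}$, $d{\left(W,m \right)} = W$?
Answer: $-2153$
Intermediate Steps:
$n = - \frac{74}{5}$ ($n = - \frac{148}{10} = \left(-148\right) \frac{1}{10} = - \frac{74}{5} \approx -14.8$)
$n 150 + 67 = \left(- \frac{74}{5}\right) 150 + 67 = -2220 + 67 = -2153$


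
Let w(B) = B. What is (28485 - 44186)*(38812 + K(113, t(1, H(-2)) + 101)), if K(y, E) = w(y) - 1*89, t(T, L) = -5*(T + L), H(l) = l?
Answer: -609764036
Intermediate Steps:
t(T, L) = -5*L - 5*T (t(T, L) = -5*(L + T) = -5*L - 5*T)
K(y, E) = -89 + y (K(y, E) = y - 1*89 = y - 89 = -89 + y)
(28485 - 44186)*(38812 + K(113, t(1, H(-2)) + 101)) = (28485 - 44186)*(38812 + (-89 + 113)) = -15701*(38812 + 24) = -15701*38836 = -609764036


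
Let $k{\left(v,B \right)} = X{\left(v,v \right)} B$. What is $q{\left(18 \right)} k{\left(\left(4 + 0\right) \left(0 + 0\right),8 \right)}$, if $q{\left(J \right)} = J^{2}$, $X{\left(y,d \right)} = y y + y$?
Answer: $0$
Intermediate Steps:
$X{\left(y,d \right)} = y + y^{2}$ ($X{\left(y,d \right)} = y^{2} + y = y + y^{2}$)
$k{\left(v,B \right)} = B v \left(1 + v\right)$ ($k{\left(v,B \right)} = v \left(1 + v\right) B = B v \left(1 + v\right)$)
$q{\left(18 \right)} k{\left(\left(4 + 0\right) \left(0 + 0\right),8 \right)} = 18^{2} \cdot 8 \left(4 + 0\right) \left(0 + 0\right) \left(1 + \left(4 + 0\right) \left(0 + 0\right)\right) = 324 \cdot 8 \cdot 4 \cdot 0 \left(1 + 4 \cdot 0\right) = 324 \cdot 8 \cdot 0 \left(1 + 0\right) = 324 \cdot 8 \cdot 0 \cdot 1 = 324 \cdot 0 = 0$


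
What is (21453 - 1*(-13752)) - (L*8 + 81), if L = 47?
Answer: 34748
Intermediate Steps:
(21453 - 1*(-13752)) - (L*8 + 81) = (21453 - 1*(-13752)) - (47*8 + 81) = (21453 + 13752) - (376 + 81) = 35205 - 1*457 = 35205 - 457 = 34748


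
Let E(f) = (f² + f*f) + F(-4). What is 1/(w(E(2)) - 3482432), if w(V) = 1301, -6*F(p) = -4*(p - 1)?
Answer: -1/3481131 ≈ -2.8726e-7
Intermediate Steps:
F(p) = -⅔ + 2*p/3 (F(p) = -(-2)*(p - 1)/3 = -(-2)*(-1 + p)/3 = -(4 - 4*p)/6 = -⅔ + 2*p/3)
E(f) = -10/3 + 2*f² (E(f) = (f² + f*f) + (-⅔ + (⅔)*(-4)) = (f² + f²) + (-⅔ - 8/3) = 2*f² - 10/3 = -10/3 + 2*f²)
1/(w(E(2)) - 3482432) = 1/(1301 - 3482432) = 1/(-3481131) = -1/3481131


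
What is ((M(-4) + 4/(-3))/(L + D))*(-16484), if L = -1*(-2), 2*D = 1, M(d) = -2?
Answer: 65936/3 ≈ 21979.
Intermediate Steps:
D = ½ (D = (½)*1 = ½ ≈ 0.50000)
L = 2
((M(-4) + 4/(-3))/(L + D))*(-16484) = ((-2 + 4/(-3))/(2 + ½))*(-16484) = ((-2 + 4*(-⅓))/(5/2))*(-16484) = ((-2 - 4/3)*(⅖))*(-16484) = -10/3*⅖*(-16484) = -4/3*(-16484) = 65936/3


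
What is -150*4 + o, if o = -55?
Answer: -655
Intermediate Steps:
-150*4 + o = -150*4 - 55 = -600 - 55 = -655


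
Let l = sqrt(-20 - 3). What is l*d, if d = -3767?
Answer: -3767*I*sqrt(23) ≈ -18066.0*I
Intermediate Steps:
l = I*sqrt(23) (l = sqrt(-23) = I*sqrt(23) ≈ 4.7958*I)
l*d = (I*sqrt(23))*(-3767) = -3767*I*sqrt(23)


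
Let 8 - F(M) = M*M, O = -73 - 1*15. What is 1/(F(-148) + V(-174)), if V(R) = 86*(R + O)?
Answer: -1/44428 ≈ -2.2508e-5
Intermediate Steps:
O = -88 (O = -73 - 15 = -88)
F(M) = 8 - M² (F(M) = 8 - M*M = 8 - M²)
V(R) = -7568 + 86*R (V(R) = 86*(R - 88) = 86*(-88 + R) = -7568 + 86*R)
1/(F(-148) + V(-174)) = 1/((8 - 1*(-148)²) + (-7568 + 86*(-174))) = 1/((8 - 1*21904) + (-7568 - 14964)) = 1/((8 - 21904) - 22532) = 1/(-21896 - 22532) = 1/(-44428) = -1/44428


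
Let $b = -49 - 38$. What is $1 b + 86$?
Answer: $-1$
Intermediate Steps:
$b = -87$
$1 b + 86 = 1 \left(-87\right) + 86 = -87 + 86 = -1$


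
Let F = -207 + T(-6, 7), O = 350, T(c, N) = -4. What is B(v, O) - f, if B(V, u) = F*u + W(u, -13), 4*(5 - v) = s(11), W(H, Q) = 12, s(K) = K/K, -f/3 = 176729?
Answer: 456349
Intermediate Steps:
f = -530187 (f = -3*176729 = -530187)
s(K) = 1
v = 19/4 (v = 5 - ¼*1 = 5 - ¼ = 19/4 ≈ 4.7500)
F = -211 (F = -207 - 4 = -211)
B(V, u) = 12 - 211*u (B(V, u) = -211*u + 12 = 12 - 211*u)
B(v, O) - f = (12 - 211*350) - 1*(-530187) = (12 - 73850) + 530187 = -73838 + 530187 = 456349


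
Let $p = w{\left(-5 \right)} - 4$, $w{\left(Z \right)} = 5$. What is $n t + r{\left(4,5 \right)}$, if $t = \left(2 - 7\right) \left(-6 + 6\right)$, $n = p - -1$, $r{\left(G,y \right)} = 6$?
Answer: $6$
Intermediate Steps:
$p = 1$ ($p = 5 - 4 = 1$)
$n = 2$ ($n = 1 - -1 = 1 + 1 = 2$)
$t = 0$ ($t = \left(-5\right) 0 = 0$)
$n t + r{\left(4,5 \right)} = 2 \cdot 0 + 6 = 0 + 6 = 6$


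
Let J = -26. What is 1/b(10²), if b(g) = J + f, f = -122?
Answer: -1/148 ≈ -0.0067568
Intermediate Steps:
b(g) = -148 (b(g) = -26 - 122 = -148)
1/b(10²) = 1/(-148) = -1/148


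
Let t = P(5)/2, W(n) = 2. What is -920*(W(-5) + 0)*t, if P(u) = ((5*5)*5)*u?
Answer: -575000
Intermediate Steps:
P(u) = 125*u (P(u) = (25*5)*u = 125*u)
t = 625/2 (t = (125*5)/2 = 625*(1/2) = 625/2 ≈ 312.50)
-920*(W(-5) + 0)*t = -920*(2 + 0)*625/2 = -1840*625/2 = -920*625 = -575000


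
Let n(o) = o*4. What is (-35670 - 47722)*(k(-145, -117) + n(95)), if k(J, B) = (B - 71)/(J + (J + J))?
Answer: -13800375296/435 ≈ -3.1725e+7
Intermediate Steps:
k(J, B) = (-71 + B)/(3*J) (k(J, B) = (-71 + B)/(J + 2*J) = (-71 + B)/((3*J)) = (-71 + B)*(1/(3*J)) = (-71 + B)/(3*J))
n(o) = 4*o
(-35670 - 47722)*(k(-145, -117) + n(95)) = (-35670 - 47722)*((1/3)*(-71 - 117)/(-145) + 4*95) = -83392*((1/3)*(-1/145)*(-188) + 380) = -83392*(188/435 + 380) = -83392*165488/435 = -13800375296/435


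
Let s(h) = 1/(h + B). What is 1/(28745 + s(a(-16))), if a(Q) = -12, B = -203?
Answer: 215/6180174 ≈ 3.4789e-5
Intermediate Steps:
s(h) = 1/(-203 + h) (s(h) = 1/(h - 203) = 1/(-203 + h))
1/(28745 + s(a(-16))) = 1/(28745 + 1/(-203 - 12)) = 1/(28745 + 1/(-215)) = 1/(28745 - 1/215) = 1/(6180174/215) = 215/6180174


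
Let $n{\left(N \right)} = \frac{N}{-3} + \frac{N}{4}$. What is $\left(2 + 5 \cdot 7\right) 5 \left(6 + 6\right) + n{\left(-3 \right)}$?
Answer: $\frac{8881}{4} \approx 2220.3$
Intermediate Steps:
$n{\left(N \right)} = - \frac{N}{12}$ ($n{\left(N \right)} = N \left(- \frac{1}{3}\right) + N \frac{1}{4} = - \frac{N}{3} + \frac{N}{4} = - \frac{N}{12}$)
$\left(2 + 5 \cdot 7\right) 5 \left(6 + 6\right) + n{\left(-3 \right)} = \left(2 + 5 \cdot 7\right) 5 \left(6 + 6\right) - - \frac{1}{4} = \left(2 + 35\right) 5 \cdot 12 + \frac{1}{4} = 37 \cdot 60 + \frac{1}{4} = 2220 + \frac{1}{4} = \frac{8881}{4}$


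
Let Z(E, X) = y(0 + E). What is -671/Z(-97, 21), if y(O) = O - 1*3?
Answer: 671/100 ≈ 6.7100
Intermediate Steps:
y(O) = -3 + O (y(O) = O - 3 = -3 + O)
Z(E, X) = -3 + E (Z(E, X) = -3 + (0 + E) = -3 + E)
-671/Z(-97, 21) = -671/(-3 - 97) = -671/(-100) = -671*(-1/100) = 671/100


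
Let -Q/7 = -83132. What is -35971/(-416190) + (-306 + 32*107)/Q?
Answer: 2778758578/30273868695 ≈ 0.091787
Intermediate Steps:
Q = 581924 (Q = -7*(-83132) = 581924)
-35971/(-416190) + (-306 + 32*107)/Q = -35971/(-416190) + (-306 + 32*107)/581924 = -35971*(-1/416190) + (-306 + 3424)*(1/581924) = 35971/416190 + 3118*(1/581924) = 35971/416190 + 1559/290962 = 2778758578/30273868695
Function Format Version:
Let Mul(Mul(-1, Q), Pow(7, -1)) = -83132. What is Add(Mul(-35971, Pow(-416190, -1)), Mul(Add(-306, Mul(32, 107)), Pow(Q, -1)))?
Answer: Rational(2778758578, 30273868695) ≈ 0.091787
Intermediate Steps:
Q = 581924 (Q = Mul(-7, -83132) = 581924)
Add(Mul(-35971, Pow(-416190, -1)), Mul(Add(-306, Mul(32, 107)), Pow(Q, -1))) = Add(Mul(-35971, Pow(-416190, -1)), Mul(Add(-306, Mul(32, 107)), Pow(581924, -1))) = Add(Mul(-35971, Rational(-1, 416190)), Mul(Add(-306, 3424), Rational(1, 581924))) = Add(Rational(35971, 416190), Mul(3118, Rational(1, 581924))) = Add(Rational(35971, 416190), Rational(1559, 290962)) = Rational(2778758578, 30273868695)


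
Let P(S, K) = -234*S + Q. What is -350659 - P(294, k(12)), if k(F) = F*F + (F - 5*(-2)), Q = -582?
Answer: -281281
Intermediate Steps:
k(F) = 10 + F + F² (k(F) = F² + (F + 10) = F² + (10 + F) = 10 + F + F²)
P(S, K) = -582 - 234*S (P(S, K) = -234*S - 582 = -582 - 234*S)
-350659 - P(294, k(12)) = -350659 - (-582 - 234*294) = -350659 - (-582 - 68796) = -350659 - 1*(-69378) = -350659 + 69378 = -281281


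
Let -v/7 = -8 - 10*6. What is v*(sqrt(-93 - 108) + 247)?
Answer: 117572 + 476*I*sqrt(201) ≈ 1.1757e+5 + 6748.5*I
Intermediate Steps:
v = 476 (v = -7*(-8 - 10*6) = -7*(-8 - 60) = -7*(-68) = 476)
v*(sqrt(-93 - 108) + 247) = 476*(sqrt(-93 - 108) + 247) = 476*(sqrt(-201) + 247) = 476*(I*sqrt(201) + 247) = 476*(247 + I*sqrt(201)) = 117572 + 476*I*sqrt(201)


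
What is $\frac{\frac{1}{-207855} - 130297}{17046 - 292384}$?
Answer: $\frac{13541441468}{28615189995} \approx 0.47323$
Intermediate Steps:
$\frac{\frac{1}{-207855} - 130297}{17046 - 292384} = \frac{- \frac{1}{207855} - 130297}{-275338} = \left(- \frac{27082882936}{207855}\right) \left(- \frac{1}{275338}\right) = \frac{13541441468}{28615189995}$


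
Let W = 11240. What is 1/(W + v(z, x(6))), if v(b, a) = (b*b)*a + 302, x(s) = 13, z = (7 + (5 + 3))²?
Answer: 1/669667 ≈ 1.4933e-6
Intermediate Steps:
z = 225 (z = (7 + 8)² = 15² = 225)
v(b, a) = 302 + a*b² (v(b, a) = b²*a + 302 = a*b² + 302 = 302 + a*b²)
1/(W + v(z, x(6))) = 1/(11240 + (302 + 13*225²)) = 1/(11240 + (302 + 13*50625)) = 1/(11240 + (302 + 658125)) = 1/(11240 + 658427) = 1/669667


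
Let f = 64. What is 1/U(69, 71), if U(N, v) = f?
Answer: 1/64 ≈ 0.015625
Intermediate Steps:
U(N, v) = 64
1/U(69, 71) = 1/64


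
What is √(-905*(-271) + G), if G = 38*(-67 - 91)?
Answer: √239251 ≈ 489.13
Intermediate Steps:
G = -6004 (G = 38*(-158) = -6004)
√(-905*(-271) + G) = √(-905*(-271) - 6004) = √(245255 - 6004) = √239251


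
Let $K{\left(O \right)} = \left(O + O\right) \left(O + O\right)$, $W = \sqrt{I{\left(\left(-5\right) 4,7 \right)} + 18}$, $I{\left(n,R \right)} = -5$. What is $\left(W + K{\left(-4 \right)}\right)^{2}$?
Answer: $\left(64 + \sqrt{13}\right)^{2} \approx 4570.5$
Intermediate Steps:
$W = \sqrt{13}$ ($W = \sqrt{-5 + 18} = \sqrt{13} \approx 3.6056$)
$K{\left(O \right)} = 4 O^{2}$ ($K{\left(O \right)} = 2 O 2 O = 4 O^{2}$)
$\left(W + K{\left(-4 \right)}\right)^{2} = \left(\sqrt{13} + 4 \left(-4\right)^{2}\right)^{2} = \left(\sqrt{13} + 4 \cdot 16\right)^{2} = \left(\sqrt{13} + 64\right)^{2} = \left(64 + \sqrt{13}\right)^{2}$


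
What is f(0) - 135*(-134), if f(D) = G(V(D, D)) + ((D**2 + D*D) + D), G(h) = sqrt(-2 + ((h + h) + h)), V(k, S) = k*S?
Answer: 18090 + I*sqrt(2) ≈ 18090.0 + 1.4142*I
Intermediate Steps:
V(k, S) = S*k
G(h) = sqrt(-2 + 3*h) (G(h) = sqrt(-2 + (2*h + h)) = sqrt(-2 + 3*h))
f(D) = D + sqrt(-2 + 3*D**2) + 2*D**2 (f(D) = sqrt(-2 + 3*(D*D)) + ((D**2 + D*D) + D) = sqrt(-2 + 3*D**2) + ((D**2 + D**2) + D) = sqrt(-2 + 3*D**2) + (2*D**2 + D) = sqrt(-2 + 3*D**2) + (D + 2*D**2) = D + sqrt(-2 + 3*D**2) + 2*D**2)
f(0) - 135*(-134) = (0 + sqrt(-2 + 3*0**2) + 2*0**2) - 135*(-134) = (0 + sqrt(-2 + 3*0) + 2*0) + 18090 = (0 + sqrt(-2 + 0) + 0) + 18090 = (0 + sqrt(-2) + 0) + 18090 = (0 + I*sqrt(2) + 0) + 18090 = I*sqrt(2) + 18090 = 18090 + I*sqrt(2)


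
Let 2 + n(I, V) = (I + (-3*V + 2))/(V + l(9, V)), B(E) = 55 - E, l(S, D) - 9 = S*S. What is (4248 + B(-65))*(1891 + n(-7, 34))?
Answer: 255668868/31 ≈ 8.2474e+6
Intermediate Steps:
l(S, D) = 9 + S² (l(S, D) = 9 + S*S = 9 + S²)
n(I, V) = -2 + (2 + I - 3*V)/(90 + V) (n(I, V) = -2 + (I + (-3*V + 2))/(V + (9 + 9²)) = -2 + (I + (2 - 3*V))/(V + (9 + 81)) = -2 + (2 + I - 3*V)/(V + 90) = -2 + (2 + I - 3*V)/(90 + V))
(4248 + B(-65))*(1891 + n(-7, 34)) = (4248 + (55 - 1*(-65)))*(1891 + (-178 - 7 - 5*34)/(90 + 34)) = (4248 + (55 + 65))*(1891 + (-178 - 7 - 170)/124) = (4248 + 120)*(1891 + (1/124)*(-355)) = 4368*(1891 - 355/124) = 4368*(234129/124) = 255668868/31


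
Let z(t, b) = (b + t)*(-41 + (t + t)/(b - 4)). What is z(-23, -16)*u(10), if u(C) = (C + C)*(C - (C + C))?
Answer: -301860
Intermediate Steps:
z(t, b) = (-41 + 2*t/(-4 + b))*(b + t) (z(t, b) = (b + t)*(-41 + (2*t)/(-4 + b)) = (b + t)*(-41 + 2*t/(-4 + b)) = (-41 + 2*t/(-4 + b))*(b + t))
u(C) = -2*C**2 (u(C) = (2*C)*(C - 2*C) = (2*C)*(-C) = -2*C**2)
z(-23, -16)*u(10) = ((-41*(-16)**2 + 2*(-23)**2 + 164*(-16) + 164*(-23) - 39*(-16)*(-23))/(-4 - 16))*(-2*10**2) = ((-41*256 + 2*529 - 2624 - 3772 - 14352)/(-20))*(-2*100) = -(-10496 + 1058 - 2624 - 3772 - 14352)/20*(-200) = -1/20*(-30186)*(-200) = (15093/10)*(-200) = -301860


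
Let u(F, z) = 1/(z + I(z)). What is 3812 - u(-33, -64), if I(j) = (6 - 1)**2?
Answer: 148669/39 ≈ 3812.0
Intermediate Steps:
I(j) = 25 (I(j) = 5**2 = 25)
u(F, z) = 1/(25 + z) (u(F, z) = 1/(z + 25) = 1/(25 + z))
3812 - u(-33, -64) = 3812 - 1/(25 - 64) = 3812 - 1/(-39) = 3812 - 1*(-1/39) = 3812 + 1/39 = 148669/39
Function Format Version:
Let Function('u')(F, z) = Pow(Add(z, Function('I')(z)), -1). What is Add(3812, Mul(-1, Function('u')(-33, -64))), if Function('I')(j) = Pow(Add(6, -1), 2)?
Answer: Rational(148669, 39) ≈ 3812.0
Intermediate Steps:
Function('I')(j) = 25 (Function('I')(j) = Pow(5, 2) = 25)
Function('u')(F, z) = Pow(Add(25, z), -1) (Function('u')(F, z) = Pow(Add(z, 25), -1) = Pow(Add(25, z), -1))
Add(3812, Mul(-1, Function('u')(-33, -64))) = Add(3812, Mul(-1, Pow(Add(25, -64), -1))) = Add(3812, Mul(-1, Pow(-39, -1))) = Add(3812, Mul(-1, Rational(-1, 39))) = Add(3812, Rational(1, 39)) = Rational(148669, 39)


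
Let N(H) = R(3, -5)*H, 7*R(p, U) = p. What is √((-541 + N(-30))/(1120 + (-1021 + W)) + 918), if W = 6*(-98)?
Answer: √10769411793/3423 ≈ 30.317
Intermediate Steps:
W = -588
R(p, U) = p/7
N(H) = 3*H/7 (N(H) = ((⅐)*3)*H = 3*H/7)
√((-541 + N(-30))/(1120 + (-1021 + W)) + 918) = √((-541 + (3/7)*(-30))/(1120 + (-1021 - 588)) + 918) = √((-541 - 90/7)/(1120 - 1609) + 918) = √(-3877/7/(-489) + 918) = √(-3877/7*(-1/489) + 918) = √(3877/3423 + 918) = √(3146191/3423) = √10769411793/3423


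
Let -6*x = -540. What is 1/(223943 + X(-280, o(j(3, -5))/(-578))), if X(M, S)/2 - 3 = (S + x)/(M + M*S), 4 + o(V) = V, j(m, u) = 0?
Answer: 1455/325844866 ≈ 4.4653e-6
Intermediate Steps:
o(V) = -4 + V
x = 90 (x = -⅙*(-540) = 90)
X(M, S) = 6 + 2*(90 + S)/(M + M*S) (X(M, S) = 6 + 2*((S + 90)/(M + M*S)) = 6 + 2*((90 + S)/(M + M*S)) = 6 + 2*(90 + S)/(M + M*S))
1/(223943 + X(-280, o(j(3, -5))/(-578))) = 1/(223943 + 2*(90 + (-4 + 0)/(-578) + 3*(-280) + 3*(-280)*((-4 + 0)/(-578)))/(-280*(1 + (-4 + 0)/(-578)))) = 1/(223943 + 2*(-1/280)*(90 - 4*(-1/578) - 840 + 3*(-280)*(-4*(-1/578)))/(1 - 4*(-1/578))) = 1/(223943 + 2*(-1/280)*(90 + 2/289 - 840 + 3*(-280)*(2/289))/(1 + 2/289)) = 1/(223943 + 2*(-1/280)*(90 + 2/289 - 840 - 1680/289)/(291/289)) = 1/(223943 + 2*(-1/280)*(289/291)*(-218428/289)) = 1/(223943 + 7801/1455) = 1/(325844866/1455) = 1455/325844866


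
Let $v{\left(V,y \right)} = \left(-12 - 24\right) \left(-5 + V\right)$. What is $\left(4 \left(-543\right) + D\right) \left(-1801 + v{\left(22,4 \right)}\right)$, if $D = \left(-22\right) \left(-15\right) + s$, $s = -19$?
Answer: $4490593$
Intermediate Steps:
$D = 311$ ($D = \left(-22\right) \left(-15\right) - 19 = 330 - 19 = 311$)
$v{\left(V,y \right)} = 180 - 36 V$ ($v{\left(V,y \right)} = - 36 \left(-5 + V\right) = 180 - 36 V$)
$\left(4 \left(-543\right) + D\right) \left(-1801 + v{\left(22,4 \right)}\right) = \left(4 \left(-543\right) + 311\right) \left(-1801 + \left(180 - 792\right)\right) = \left(-2172 + 311\right) \left(-1801 + \left(180 - 792\right)\right) = - 1861 \left(-1801 - 612\right) = \left(-1861\right) \left(-2413\right) = 4490593$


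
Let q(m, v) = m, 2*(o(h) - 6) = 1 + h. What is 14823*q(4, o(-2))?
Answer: 59292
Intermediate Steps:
o(h) = 13/2 + h/2 (o(h) = 6 + (1 + h)/2 = 6 + (½ + h/2) = 13/2 + h/2)
14823*q(4, o(-2)) = 14823*4 = 59292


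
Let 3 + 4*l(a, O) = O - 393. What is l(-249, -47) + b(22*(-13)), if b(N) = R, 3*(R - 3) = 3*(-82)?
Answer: -759/4 ≈ -189.75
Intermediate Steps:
R = -79 (R = 3 + (3*(-82))/3 = 3 + (1/3)*(-246) = 3 - 82 = -79)
l(a, O) = -99 + O/4 (l(a, O) = -3/4 + (O - 393)/4 = -3/4 + (-393 + O)/4 = -3/4 + (-393/4 + O/4) = -99 + O/4)
b(N) = -79
l(-249, -47) + b(22*(-13)) = (-99 + (1/4)*(-47)) - 79 = (-99 - 47/4) - 79 = -443/4 - 79 = -759/4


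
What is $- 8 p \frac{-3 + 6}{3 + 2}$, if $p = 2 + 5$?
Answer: $- \frac{168}{5} \approx -33.6$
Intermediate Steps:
$p = 7$
$- 8 p \frac{-3 + 6}{3 + 2} = \left(-8\right) 7 \frac{-3 + 6}{3 + 2} = - 56 \cdot \frac{3}{5} = - 56 \cdot 3 \cdot \frac{1}{5} = \left(-56\right) \frac{3}{5} = - \frac{168}{5}$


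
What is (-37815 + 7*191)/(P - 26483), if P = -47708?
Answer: 2806/5707 ≈ 0.49168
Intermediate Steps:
(-37815 + 7*191)/(P - 26483) = (-37815 + 7*191)/(-47708 - 26483) = (-37815 + 1337)/(-74191) = -36478*(-1/74191) = 2806/5707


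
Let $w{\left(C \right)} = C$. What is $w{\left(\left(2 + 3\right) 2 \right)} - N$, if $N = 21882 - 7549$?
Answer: $-14323$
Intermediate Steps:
$N = 14333$
$w{\left(\left(2 + 3\right) 2 \right)} - N = \left(2 + 3\right) 2 - 14333 = 5 \cdot 2 - 14333 = 10 - 14333 = -14323$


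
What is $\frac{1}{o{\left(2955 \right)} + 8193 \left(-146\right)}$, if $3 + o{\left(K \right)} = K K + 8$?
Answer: $\frac{1}{7535852} \approx 1.327 \cdot 10^{-7}$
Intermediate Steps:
$o{\left(K \right)} = 5 + K^{2}$ ($o{\left(K \right)} = -3 + \left(K K + 8\right) = -3 + \left(K^{2} + 8\right) = -3 + \left(8 + K^{2}\right) = 5 + K^{2}$)
$\frac{1}{o{\left(2955 \right)} + 8193 \left(-146\right)} = \frac{1}{\left(5 + 2955^{2}\right) + 8193 \left(-146\right)} = \frac{1}{\left(5 + 8732025\right) - 1196178} = \frac{1}{8732030 - 1196178} = \frac{1}{7535852}$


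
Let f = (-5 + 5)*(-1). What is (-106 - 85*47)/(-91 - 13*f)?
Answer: 4101/91 ≈ 45.066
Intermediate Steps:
f = 0 (f = 0*(-1) = 0)
(-106 - 85*47)/(-91 - 13*f) = (-106 - 85*47)/(-91 - 13*0) = (-106 - 3995)/(-91 + 0) = -4101/(-91) = -4101*(-1/91) = 4101/91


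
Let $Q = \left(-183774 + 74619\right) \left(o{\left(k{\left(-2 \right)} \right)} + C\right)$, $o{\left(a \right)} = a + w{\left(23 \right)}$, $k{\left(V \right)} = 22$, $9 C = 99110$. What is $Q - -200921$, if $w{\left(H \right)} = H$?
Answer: $- \frac{3620250512}{3} \approx -1.2067 \cdot 10^{9}$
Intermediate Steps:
$C = \frac{99110}{9}$ ($C = \frac{1}{9} \cdot 99110 = \frac{99110}{9} \approx 11012.0$)
$o{\left(a \right)} = 23 + a$ ($o{\left(a \right)} = a + 23 = 23 + a$)
$Q = - \frac{3620853275}{3}$ ($Q = \left(-183774 + 74619\right) \left(\left(23 + 22\right) + \frac{99110}{9}\right) = - 109155 \left(45 + \frac{99110}{9}\right) = \left(-109155\right) \frac{99515}{9} = - \frac{3620853275}{3} \approx -1.207 \cdot 10^{9}$)
$Q - -200921 = - \frac{3620853275}{3} - -200921 = - \frac{3620853275}{3} + 200921 = - \frac{3620250512}{3}$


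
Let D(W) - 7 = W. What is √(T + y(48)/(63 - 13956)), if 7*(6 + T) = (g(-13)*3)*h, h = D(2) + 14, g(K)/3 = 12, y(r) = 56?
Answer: √3299367962814/97251 ≈ 18.678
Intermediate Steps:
D(W) = 7 + W
g(K) = 36 (g(K) = 3*12 = 36)
h = 23 (h = (7 + 2) + 14 = 9 + 14 = 23)
T = 2442/7 (T = -6 + ((36*3)*23)/7 = -6 + (108*23)/7 = -6 + (⅐)*2484 = -6 + 2484/7 = 2442/7 ≈ 348.86)
√(T + y(48)/(63 - 13956)) = √(2442/7 + 56/(63 - 13956)) = √(2442/7 + 56/(-13893)) = √(2442/7 + 56*(-1/13893)) = √(2442/7 - 56/13893) = √(33926314/97251) = √3299367962814/97251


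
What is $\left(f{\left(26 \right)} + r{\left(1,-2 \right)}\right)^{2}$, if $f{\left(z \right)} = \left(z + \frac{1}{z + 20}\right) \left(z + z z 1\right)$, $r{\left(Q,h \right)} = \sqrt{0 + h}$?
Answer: $\frac{176523500551}{529} + \frac{840294 i \sqrt{2}}{23} \approx 3.3369 \cdot 10^{8} + 51668.0 i$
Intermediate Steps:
$r{\left(Q,h \right)} = \sqrt{h}$
$f{\left(z \right)} = \left(z + z^{2}\right) \left(z + \frac{1}{20 + z}\right)$ ($f{\left(z \right)} = \left(z + \frac{1}{20 + z}\right) \left(z + z^{2} \cdot 1\right) = \left(z + \frac{1}{20 + z}\right) \left(z + z^{2}\right) = \left(z + z^{2}\right) \left(z + \frac{1}{20 + z}\right)$)
$\left(f{\left(26 \right)} + r{\left(1,-2 \right)}\right)^{2} = \left(\frac{26 \left(1 + 26^{3} + 21 \cdot 26 + 21 \cdot 26^{2}\right)}{20 + 26} + \sqrt{-2}\right)^{2} = \left(\frac{26 \left(1 + 17576 + 546 + 21 \cdot 676\right)}{46} + i \sqrt{2}\right)^{2} = \left(26 \cdot \frac{1}{46} \left(1 + 17576 + 546 + 14196\right) + i \sqrt{2}\right)^{2} = \left(26 \cdot \frac{1}{46} \cdot 32319 + i \sqrt{2}\right)^{2} = \left(\frac{420147}{23} + i \sqrt{2}\right)^{2}$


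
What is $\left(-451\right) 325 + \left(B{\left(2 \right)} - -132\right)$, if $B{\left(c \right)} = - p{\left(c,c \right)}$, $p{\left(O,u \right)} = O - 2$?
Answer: $-146443$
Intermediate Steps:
$p{\left(O,u \right)} = -2 + O$
$B{\left(c \right)} = 2 - c$ ($B{\left(c \right)} = - (-2 + c) = 2 - c$)
$\left(-451\right) 325 + \left(B{\left(2 \right)} - -132\right) = \left(-451\right) 325 + \left(\left(2 - 2\right) - -132\right) = -146575 + \left(\left(2 - 2\right) + 132\right) = -146575 + \left(0 + 132\right) = -146575 + 132 = -146443$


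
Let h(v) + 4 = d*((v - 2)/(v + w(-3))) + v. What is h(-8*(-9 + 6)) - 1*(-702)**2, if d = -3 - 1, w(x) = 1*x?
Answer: -10348552/21 ≈ -4.9279e+5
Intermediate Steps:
w(x) = x
d = -4
h(v) = -4 + v - 4*(-2 + v)/(-3 + v) (h(v) = -4 + (-4*(v - 2)/(v - 3) + v) = -4 + (-4*(-2 + v)/(-3 + v) + v) = -4 + (v - 4*(-2 + v)/(-3 + v)) = -4 + v - 4*(-2 + v)/(-3 + v))
h(-8*(-9 + 6)) - 1*(-702)**2 = (20 + (-8*(-9 + 6))**2 - (-88)*(-9 + 6))/(-3 - 8*(-9 + 6)) - 1*(-702)**2 = (20 + (-8*(-3))**2 - (-88)*(-3))/(-3 - 8*(-3)) - 1*492804 = (20 + 24**2 - 11*24)/(-3 + 24) - 492804 = (20 + 576 - 264)/21 - 492804 = (1/21)*332 - 492804 = 332/21 - 492804 = -10348552/21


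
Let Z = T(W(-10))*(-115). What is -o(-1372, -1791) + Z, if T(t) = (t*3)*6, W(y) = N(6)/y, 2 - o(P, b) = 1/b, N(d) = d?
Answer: 2220839/1791 ≈ 1240.0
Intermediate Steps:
o(P, b) = 2 - 1/b
W(y) = 6/y
T(t) = 18*t (T(t) = (3*t)*6 = 18*t)
Z = 1242 (Z = (18*(6/(-10)))*(-115) = (18*(6*(-⅒)))*(-115) = (18*(-⅗))*(-115) = -54/5*(-115) = 1242)
-o(-1372, -1791) + Z = -(2 - 1/(-1791)) + 1242 = -(2 - 1*(-1/1791)) + 1242 = -(2 + 1/1791) + 1242 = -1*3583/1791 + 1242 = -3583/1791 + 1242 = 2220839/1791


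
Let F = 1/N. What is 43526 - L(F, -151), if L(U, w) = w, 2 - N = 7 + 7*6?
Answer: 43677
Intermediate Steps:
N = -47 (N = 2 - (7 + 7*6) = 2 - (7 + 42) = 2 - 1*49 = 2 - 49 = -47)
F = -1/47 (F = 1/(-47) = -1/47 ≈ -0.021277)
43526 - L(F, -151) = 43526 - 1*(-151) = 43526 + 151 = 43677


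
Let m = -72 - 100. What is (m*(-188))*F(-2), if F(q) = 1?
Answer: 32336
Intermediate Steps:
m = -172
(m*(-188))*F(-2) = -172*(-188)*1 = 32336*1 = 32336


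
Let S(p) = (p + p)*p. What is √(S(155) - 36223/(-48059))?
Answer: √917200523167/4369 ≈ 219.20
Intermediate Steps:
S(p) = 2*p² (S(p) = (2*p)*p = 2*p²)
√(S(155) - 36223/(-48059)) = √(2*155² - 36223/(-48059)) = √(2*24025 - 36223*(-1/48059)) = √(48050 + 3293/4369) = √(209933743/4369) = √917200523167/4369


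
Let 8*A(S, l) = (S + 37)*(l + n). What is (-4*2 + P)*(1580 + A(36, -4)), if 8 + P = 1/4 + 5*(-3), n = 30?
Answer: -894087/16 ≈ -55880.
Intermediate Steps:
P = -91/4 (P = -8 + (1/4 + 5*(-3)) = -8 + (¼ - 15) = -8 - 59/4 = -91/4 ≈ -22.750)
A(S, l) = (30 + l)*(37 + S)/8 (A(S, l) = ((S + 37)*(l + 30))/8 = ((37 + S)*(30 + l))/8 = ((30 + l)*(37 + S))/8 = (30 + l)*(37 + S)/8)
(-4*2 + P)*(1580 + A(36, -4)) = (-4*2 - 91/4)*(1580 + (555/4 + (15/4)*36 + (37/8)*(-4) + (⅛)*36*(-4))) = (-8 - 91/4)*(1580 + (555/4 + 135 - 37/2 - 18)) = -123*(1580 + 949/4)/4 = -123/4*7269/4 = -894087/16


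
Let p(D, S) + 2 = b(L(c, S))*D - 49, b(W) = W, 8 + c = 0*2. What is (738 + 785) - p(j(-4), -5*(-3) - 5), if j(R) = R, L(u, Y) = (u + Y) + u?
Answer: 1550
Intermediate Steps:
c = -8 (c = -8 + 0*2 = -8 + 0 = -8)
L(u, Y) = Y + 2*u (L(u, Y) = (Y + u) + u = Y + 2*u)
p(D, S) = -51 + D*(-16 + S) (p(D, S) = -2 + ((S + 2*(-8))*D - 49) = -2 + ((S - 16)*D - 49) = -2 + ((-16 + S)*D - 49) = -2 + (D*(-16 + S) - 49) = -2 + (-49 + D*(-16 + S)) = -51 + D*(-16 + S))
(738 + 785) - p(j(-4), -5*(-3) - 5) = (738 + 785) - (-51 - 4*(-16 + (-5*(-3) - 5))) = 1523 - (-51 - 4*(-16 + (15 - 5))) = 1523 - (-51 - 4*(-16 + 10)) = 1523 - (-51 - 4*(-6)) = 1523 - (-51 + 24) = 1523 - 1*(-27) = 1523 + 27 = 1550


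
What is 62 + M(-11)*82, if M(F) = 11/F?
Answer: -20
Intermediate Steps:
62 + M(-11)*82 = 62 + (11/(-11))*82 = 62 + (11*(-1/11))*82 = 62 - 1*82 = 62 - 82 = -20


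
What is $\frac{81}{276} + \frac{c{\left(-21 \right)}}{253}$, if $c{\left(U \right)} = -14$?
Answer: $\frac{241}{1012} \approx 0.23814$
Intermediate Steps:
$\frac{81}{276} + \frac{c{\left(-21 \right)}}{253} = \frac{81}{276} - \frac{14}{253} = 81 \cdot \frac{1}{276} - \frac{14}{253} = \frac{27}{92} - \frac{14}{253} = \frac{241}{1012}$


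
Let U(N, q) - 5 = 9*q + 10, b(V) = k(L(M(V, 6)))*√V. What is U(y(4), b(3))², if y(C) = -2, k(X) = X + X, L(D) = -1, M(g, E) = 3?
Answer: 1197 - 540*√3 ≈ 261.69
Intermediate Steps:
k(X) = 2*X
b(V) = -2*√V (b(V) = (2*(-1))*√V = -2*√V)
U(N, q) = 15 + 9*q (U(N, q) = 5 + (9*q + 10) = 5 + (10 + 9*q) = 15 + 9*q)
U(y(4), b(3))² = (15 + 9*(-2*√3))² = (15 - 18*√3)²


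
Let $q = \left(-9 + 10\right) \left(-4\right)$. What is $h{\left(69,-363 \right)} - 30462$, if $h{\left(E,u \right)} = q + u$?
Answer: $-30829$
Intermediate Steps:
$q = -4$ ($q = 1 \left(-4\right) = -4$)
$h{\left(E,u \right)} = -4 + u$
$h{\left(69,-363 \right)} - 30462 = \left(-4 - 363\right) - 30462 = -367 - 30462 = -30829$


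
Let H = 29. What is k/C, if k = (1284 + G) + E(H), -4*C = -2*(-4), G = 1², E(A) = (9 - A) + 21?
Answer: -643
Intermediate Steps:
E(A) = 30 - A
G = 1
C = -2 (C = -(-1)*(-4)/2 = -¼*8 = -2)
k = 1286 (k = (1284 + 1) + (30 - 1*29) = 1285 + (30 - 29) = 1285 + 1 = 1286)
k/C = 1286/(-2) = -½*1286 = -643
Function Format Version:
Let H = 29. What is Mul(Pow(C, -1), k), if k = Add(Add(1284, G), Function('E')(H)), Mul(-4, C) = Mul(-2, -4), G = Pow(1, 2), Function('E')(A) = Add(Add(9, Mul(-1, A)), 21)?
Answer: -643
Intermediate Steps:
Function('E')(A) = Add(30, Mul(-1, A))
G = 1
C = -2 (C = Mul(Rational(-1, 4), Mul(-2, -4)) = Mul(Rational(-1, 4), 8) = -2)
k = 1286 (k = Add(Add(1284, 1), Add(30, Mul(-1, 29))) = Add(1285, Add(30, -29)) = Add(1285, 1) = 1286)
Mul(Pow(C, -1), k) = Mul(Pow(-2, -1), 1286) = Mul(Rational(-1, 2), 1286) = -643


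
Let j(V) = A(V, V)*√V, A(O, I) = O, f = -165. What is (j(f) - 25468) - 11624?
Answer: -37092 - 165*I*√165 ≈ -37092.0 - 2119.5*I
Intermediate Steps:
j(V) = V^(3/2) (j(V) = V*√V = V^(3/2))
(j(f) - 25468) - 11624 = ((-165)^(3/2) - 25468) - 11624 = (-165*I*√165 - 25468) - 11624 = (-25468 - 165*I*√165) - 11624 = -37092 - 165*I*√165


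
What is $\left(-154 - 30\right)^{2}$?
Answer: $33856$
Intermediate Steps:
$\left(-154 - 30\right)^{2} = \left(-184\right)^{2} = 33856$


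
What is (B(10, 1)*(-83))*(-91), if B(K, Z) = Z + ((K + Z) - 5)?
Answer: 52871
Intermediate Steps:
B(K, Z) = -5 + K + 2*Z (B(K, Z) = Z + (-5 + K + Z) = -5 + K + 2*Z)
(B(10, 1)*(-83))*(-91) = ((-5 + 10 + 2*1)*(-83))*(-91) = ((-5 + 10 + 2)*(-83))*(-91) = (7*(-83))*(-91) = -581*(-91) = 52871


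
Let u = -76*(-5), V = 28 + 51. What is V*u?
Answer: 30020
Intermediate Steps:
V = 79
u = 380
V*u = 79*380 = 30020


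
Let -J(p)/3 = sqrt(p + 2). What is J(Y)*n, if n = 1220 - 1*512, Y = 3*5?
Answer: -2124*sqrt(17) ≈ -8757.5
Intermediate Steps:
Y = 15
J(p) = -3*sqrt(2 + p) (J(p) = -3*sqrt(p + 2) = -3*sqrt(2 + p))
n = 708 (n = 1220 - 512 = 708)
J(Y)*n = -3*sqrt(2 + 15)*708 = -3*sqrt(17)*708 = -2124*sqrt(17)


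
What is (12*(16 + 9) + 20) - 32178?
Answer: -31858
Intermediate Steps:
(12*(16 + 9) + 20) - 32178 = (12*25 + 20) - 32178 = (300 + 20) - 32178 = 320 - 32178 = -31858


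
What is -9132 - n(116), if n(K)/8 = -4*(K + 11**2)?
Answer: -1548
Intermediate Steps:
n(K) = -3872 - 32*K (n(K) = 8*(-4*(K + 11**2)) = 8*(-4*(K + 121)) = 8*(-4*(121 + K)) = 8*(-484 - 4*K) = -3872 - 32*K)
-9132 - n(116) = -9132 - (-3872 - 32*116) = -9132 - (-3872 - 3712) = -9132 - 1*(-7584) = -9132 + 7584 = -1548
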